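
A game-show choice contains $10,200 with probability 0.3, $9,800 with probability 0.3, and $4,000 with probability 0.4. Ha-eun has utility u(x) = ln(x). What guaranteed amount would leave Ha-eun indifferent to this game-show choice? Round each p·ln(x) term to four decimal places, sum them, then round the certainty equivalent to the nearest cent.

$6,929.90

E[u] = 0.3·ln(10200) + 0.3·ln(9800) + 0.4·ln(4000) = 2.7690 + 2.7570 + 3.3176 = 8.8436
CE = e^8.8436 ≈ 6929.90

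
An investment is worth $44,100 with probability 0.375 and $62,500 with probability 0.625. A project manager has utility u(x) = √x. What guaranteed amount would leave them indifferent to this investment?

E[u] = 0.375·√44100 + 0.625·√62500 = 0.375·210 + 0.625·250 = 235
CE = (235)² = 55225

$55,225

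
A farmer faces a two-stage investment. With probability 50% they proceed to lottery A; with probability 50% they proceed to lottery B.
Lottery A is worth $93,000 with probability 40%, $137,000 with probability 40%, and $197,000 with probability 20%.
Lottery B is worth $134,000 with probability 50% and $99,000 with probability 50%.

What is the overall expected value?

$123,950

EV(A) = 0.4 × 93000 + 0.4 × 137000 + 0.2 × 197000 = 37200 + 54800 + 39400 = 131400
EV(B) = 0.5 × 134000 + 0.5 × 99000 = 67000 + 49500 = 116500
Overall = 0.5 × 131400 + 0.5 × 116500 = 65700 + 58250 = 123950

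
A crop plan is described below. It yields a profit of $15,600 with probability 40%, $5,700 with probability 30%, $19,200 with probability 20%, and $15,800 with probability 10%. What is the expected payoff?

$13,370

EV = 0.4 × 15600 + 0.3 × 5700 + 0.2 × 19200 + 0.1 × 15800 = 6240 + 1710 + 3840 + 1580 = 13370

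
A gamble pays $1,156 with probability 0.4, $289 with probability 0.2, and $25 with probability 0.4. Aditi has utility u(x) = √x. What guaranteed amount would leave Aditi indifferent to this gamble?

E[u] = 0.4·√1156 + 0.2·√289 + 0.4·√25 = 0.4·34 + 0.2·17 + 0.4·5 = 19
CE = (19)² = 361

$361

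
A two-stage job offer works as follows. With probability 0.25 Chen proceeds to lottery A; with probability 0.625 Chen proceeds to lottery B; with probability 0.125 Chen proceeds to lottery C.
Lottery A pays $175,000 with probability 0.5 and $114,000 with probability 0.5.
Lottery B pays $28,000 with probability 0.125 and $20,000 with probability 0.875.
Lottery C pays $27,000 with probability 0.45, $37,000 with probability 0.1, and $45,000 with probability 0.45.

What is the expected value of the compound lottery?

$53,762.50

EV(A) = 0.5 × 175000 + 0.5 × 114000 = 87500 + 57000 = 144500
EV(B) = 0.125 × 28000 + 0.875 × 20000 = 3500 + 17500 = 21000
EV(C) = 0.45 × 27000 + 0.1 × 37000 + 0.45 × 45000 = 12150 + 3700 + 20250 = 36100
Overall = 0.25 × 144500 + 0.625 × 21000 + 0.125 × 36100 = 36125 + 13125 + 4512.5 = 53762.5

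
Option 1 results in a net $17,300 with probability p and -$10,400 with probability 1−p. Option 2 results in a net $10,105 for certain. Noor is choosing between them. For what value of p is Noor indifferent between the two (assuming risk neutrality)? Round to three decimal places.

p = 0.740

p·17300 + (1−p)·(-10400) = 10105
27700p − 10400 = 10105
p = (10105 + 10400) / 27700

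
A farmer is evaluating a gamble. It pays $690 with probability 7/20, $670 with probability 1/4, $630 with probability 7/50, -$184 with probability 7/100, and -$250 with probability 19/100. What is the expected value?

EV = 7/20 × 690 + 1/4 × 670 + 7/50 × 630 + 7/100 × (-184) + 19/100 × (-250) = 241.5 + 167.5 + 88.2 − 12.88 − 47.5 = 436.82

$436.82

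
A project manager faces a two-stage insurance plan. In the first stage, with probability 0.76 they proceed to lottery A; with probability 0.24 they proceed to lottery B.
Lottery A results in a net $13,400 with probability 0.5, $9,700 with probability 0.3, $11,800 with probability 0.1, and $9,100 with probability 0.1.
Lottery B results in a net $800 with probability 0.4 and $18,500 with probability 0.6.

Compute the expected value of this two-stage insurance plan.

$11,632.80

EV(A) = 0.5 × 13400 + 0.3 × 9700 + 0.1 × 11800 + 0.1 × 9100 = 6700 + 2910 + 1180 + 910 = 11700
EV(B) = 0.4 × 800 + 0.6 × 18500 = 320 + 11100 = 11420
Overall = 0.76 × 11700 + 0.24 × 11420 = 8892 + 2740.8 = 11632.8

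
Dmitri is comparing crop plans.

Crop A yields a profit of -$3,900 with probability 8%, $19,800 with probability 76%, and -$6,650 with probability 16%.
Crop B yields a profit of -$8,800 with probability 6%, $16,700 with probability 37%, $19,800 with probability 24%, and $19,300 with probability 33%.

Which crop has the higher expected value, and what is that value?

Crop A = 0.08 × (-3900) + 0.76 × 19800 + 0.16 × (-6650) = -312 + 15048 − 1064 = 13672
Crop B = 0.06 × (-8800) + 0.37 × 16700 + 0.24 × 19800 + 0.33 × 19300 = -528 + 6179 + 4752 + 6369 = 16772

Crop B ($16,772)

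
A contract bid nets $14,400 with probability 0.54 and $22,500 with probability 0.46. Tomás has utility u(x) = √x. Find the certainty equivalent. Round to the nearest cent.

$17,902.44

E[u] = 0.54·√14400 + 0.46·√22500 = 0.54·120 + 0.46·150 = 133.8
CE = (133.8)² = 17902.44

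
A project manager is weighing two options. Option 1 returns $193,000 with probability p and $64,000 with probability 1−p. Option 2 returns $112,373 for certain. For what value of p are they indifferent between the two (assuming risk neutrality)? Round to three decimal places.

p = 0.375

p·193000 + (1−p)·64000 = 112373
129000p + 64000 = 112373
p = (112373 − 64000) / 129000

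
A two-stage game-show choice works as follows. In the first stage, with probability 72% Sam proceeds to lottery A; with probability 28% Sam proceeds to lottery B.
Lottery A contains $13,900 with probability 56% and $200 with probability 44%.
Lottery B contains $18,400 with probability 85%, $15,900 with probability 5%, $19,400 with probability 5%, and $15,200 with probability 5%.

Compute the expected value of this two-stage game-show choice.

$10,754.04

EV(A) = 0.56 × 13900 + 0.44 × 200 = 7784 + 88 = 7872
EV(B) = 0.85 × 18400 + 0.05 × 15900 + 0.05 × 19400 + 0.05 × 15200 = 15640 + 795 + 970 + 760 = 18165
Overall = 0.72 × 7872 + 0.28 × 18165 = 5667.84 + 5086.2 = 10754.04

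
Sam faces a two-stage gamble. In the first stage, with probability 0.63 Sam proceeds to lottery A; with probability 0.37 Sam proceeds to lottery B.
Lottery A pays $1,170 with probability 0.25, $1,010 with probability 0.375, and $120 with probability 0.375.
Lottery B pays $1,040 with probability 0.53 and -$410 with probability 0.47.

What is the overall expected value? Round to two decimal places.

EV(A) = 0.25 × 1170 + 0.375 × 1010 + 0.375 × 120 = 292.5 + 378.75 + 45 = 716.25
EV(B) = 0.53 × 1040 + 0.47 × (-410) = 551.2 − 192.7 = 358.5
Overall = 0.63 × 716.25 + 0.37 × 358.5 = 451.2375 + 132.645 = 583.8825

$583.88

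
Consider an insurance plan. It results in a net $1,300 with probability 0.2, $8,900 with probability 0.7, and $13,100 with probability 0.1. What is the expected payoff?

$7,800

EV = 0.2 × 1300 + 0.7 × 8900 + 0.1 × 13100 = 260 + 6230 + 1310 = 7800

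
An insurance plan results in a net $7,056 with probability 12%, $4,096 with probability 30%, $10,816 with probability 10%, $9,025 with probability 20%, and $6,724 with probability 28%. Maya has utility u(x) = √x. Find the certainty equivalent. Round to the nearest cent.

$6,665.09

E[u] = 0.12·√7056 + 0.3·√4096 + 0.1·√10816 + 0.2·√9025 + 0.28·√6724 = 0.12·84 + 0.3·64 + 0.1·104 + 0.2·95 + 0.28·82 = 81.64
CE = (81.64)² = 6665.0896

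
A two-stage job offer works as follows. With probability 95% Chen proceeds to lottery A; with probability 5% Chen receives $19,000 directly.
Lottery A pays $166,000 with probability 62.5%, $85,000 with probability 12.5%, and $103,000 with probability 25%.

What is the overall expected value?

EV(A) = 0.625 × 166000 + 0.125 × 85000 + 0.25 × 103000 = 103750 + 10625 + 25750 = 140125
Branch B: 19000 (certain)
Overall = 0.95 × 140125 + 0.05 × 19000 = 133118.75 + 950 = 134068.75

$134,068.75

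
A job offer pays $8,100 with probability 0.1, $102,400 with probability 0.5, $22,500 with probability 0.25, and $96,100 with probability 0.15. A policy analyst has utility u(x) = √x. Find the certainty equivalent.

$64,009

E[u] = 0.1·√8100 + 0.5·√102400 + 0.25·√22500 + 0.15·√96100 = 0.1·90 + 0.5·320 + 0.25·150 + 0.15·310 = 253
CE = (253)² = 64009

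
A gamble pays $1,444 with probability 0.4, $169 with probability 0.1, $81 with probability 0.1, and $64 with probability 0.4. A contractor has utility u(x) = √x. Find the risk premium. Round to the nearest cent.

$203.84

E[u] = 0.4·√1444 + 0.1·√169 + 0.1·√81 + 0.4·√64 = 0.4·38 + 0.1·13 + 0.1·9 + 0.4·8 = 20.6
CE = (20.6)² = 424.36
Risk premium = EV − CE = 628.2 − 424.36 = 203.84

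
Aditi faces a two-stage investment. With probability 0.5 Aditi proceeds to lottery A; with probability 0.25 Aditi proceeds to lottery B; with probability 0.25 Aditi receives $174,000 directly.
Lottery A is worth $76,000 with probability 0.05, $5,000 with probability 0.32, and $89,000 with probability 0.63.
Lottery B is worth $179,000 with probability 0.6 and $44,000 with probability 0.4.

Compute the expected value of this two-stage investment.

$105,485

EV(A) = 0.05 × 76000 + 0.32 × 5000 + 0.63 × 89000 = 3800 + 1600 + 56070 = 61470
EV(B) = 0.6 × 179000 + 0.4 × 44000 = 107400 + 17600 = 125000
Branch C: 174000 (certain)
Overall = 0.5 × 61470 + 0.25 × 125000 + 0.25 × 174000 = 30735 + 31250 + 43500 = 105485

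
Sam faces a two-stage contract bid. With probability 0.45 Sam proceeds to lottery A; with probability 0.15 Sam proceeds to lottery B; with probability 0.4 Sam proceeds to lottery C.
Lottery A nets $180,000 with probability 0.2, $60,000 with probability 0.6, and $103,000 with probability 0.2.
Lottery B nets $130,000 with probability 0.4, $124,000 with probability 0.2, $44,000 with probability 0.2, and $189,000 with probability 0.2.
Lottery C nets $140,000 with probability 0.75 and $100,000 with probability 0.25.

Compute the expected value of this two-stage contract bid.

$112,180

EV(A) = 0.2 × 180000 + 0.6 × 60000 + 0.2 × 103000 = 36000 + 36000 + 20600 = 92600
EV(B) = 0.4 × 130000 + 0.2 × 124000 + 0.2 × 44000 + 0.2 × 189000 = 52000 + 24800 + 8800 + 37800 = 123400
EV(C) = 0.75 × 140000 + 0.25 × 100000 = 105000 + 25000 = 130000
Overall = 0.45 × 92600 + 0.15 × 123400 + 0.4 × 130000 = 41670 + 18510 + 52000 = 112180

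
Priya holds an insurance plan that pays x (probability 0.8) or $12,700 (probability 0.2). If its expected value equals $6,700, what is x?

0.8·x + 0.2·12700 = 6700
0.8·x = 6700 − 2540 = 4160
x = 4160 / 0.8 = 5200

x = $5,200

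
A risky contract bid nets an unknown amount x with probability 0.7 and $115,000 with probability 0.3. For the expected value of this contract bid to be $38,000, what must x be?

x = $5,000

0.7·x + 0.3·115000 = 38000
0.7·x = 38000 − 34500 = 3500
x = 3500 / 0.7 = 5000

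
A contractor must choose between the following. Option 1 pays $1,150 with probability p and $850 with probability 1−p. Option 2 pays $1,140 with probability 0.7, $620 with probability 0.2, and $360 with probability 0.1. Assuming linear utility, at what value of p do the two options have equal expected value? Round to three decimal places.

p = 0.360

EV(Option 2) = 0.7 × 1140 + 0.2 × 620 + 0.1 × 360 = 798 + 124 + 36 = 958
p·1150 + (1−p)·850 = 958
300p + 850 = 958
p = (958 − 850) / 300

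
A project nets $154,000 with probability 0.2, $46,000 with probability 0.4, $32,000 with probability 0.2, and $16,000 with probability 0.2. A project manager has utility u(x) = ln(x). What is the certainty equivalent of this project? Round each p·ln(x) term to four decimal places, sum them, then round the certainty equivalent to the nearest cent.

$44,103.75

E[u] = 0.2·ln(154000) + 0.4·ln(46000) + 0.2·ln(32000) + 0.2·ln(16000) = 2.3889 + 4.2946 + 2.0747 + 1.9361 = 10.6943
CE = e^10.6943 ≈ 44103.75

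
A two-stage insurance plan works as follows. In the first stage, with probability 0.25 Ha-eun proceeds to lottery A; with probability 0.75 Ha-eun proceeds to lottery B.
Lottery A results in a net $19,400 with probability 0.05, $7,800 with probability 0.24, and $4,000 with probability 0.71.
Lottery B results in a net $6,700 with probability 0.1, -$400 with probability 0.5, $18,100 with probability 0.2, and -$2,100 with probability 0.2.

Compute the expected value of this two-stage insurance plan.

EV(A) = 0.05 × 19400 + 0.24 × 7800 + 0.71 × 4000 = 970 + 1872 + 2840 = 5682
EV(B) = 0.1 × 6700 + 0.5 × (-400) + 0.2 × 18100 + 0.2 × (-2100) = 670 − 200 + 3620 − 420 = 3670
Overall = 0.25 × 5682 + 0.75 × 3670 = 1420.5 + 2752.5 = 4173

$4,173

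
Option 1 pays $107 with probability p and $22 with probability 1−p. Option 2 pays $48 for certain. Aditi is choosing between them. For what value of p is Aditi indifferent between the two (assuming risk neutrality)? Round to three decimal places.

p·107 + (1−p)·22 = 48
85p + 22 = 48
p = (48 − 22) / 85

p = 0.306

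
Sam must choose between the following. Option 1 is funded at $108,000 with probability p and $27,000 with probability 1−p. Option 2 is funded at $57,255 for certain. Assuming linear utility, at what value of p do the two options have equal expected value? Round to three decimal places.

p·108000 + (1−p)·27000 = 57255
81000p + 27000 = 57255
p = (57255 − 27000) / 81000

p = 0.374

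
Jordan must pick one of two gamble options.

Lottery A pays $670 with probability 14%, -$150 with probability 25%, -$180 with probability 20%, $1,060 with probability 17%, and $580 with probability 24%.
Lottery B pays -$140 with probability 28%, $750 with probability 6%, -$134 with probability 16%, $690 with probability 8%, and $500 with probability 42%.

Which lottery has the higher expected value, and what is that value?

Lottery A = 0.14 × 670 + 0.25 × (-150) + 0.2 × (-180) + 0.17 × 1060 + 0.24 × 580 = 93.8 − 37.5 − 36 + 180.2 + 139.2 = 339.7
Lottery B = 0.28 × (-140) + 0.06 × 750 + 0.16 × (-134) + 0.08 × 690 + 0.42 × 500 = -39.2 + 45 − 21.44 + 55.2 + 210 = 249.56

Lottery A ($339.70)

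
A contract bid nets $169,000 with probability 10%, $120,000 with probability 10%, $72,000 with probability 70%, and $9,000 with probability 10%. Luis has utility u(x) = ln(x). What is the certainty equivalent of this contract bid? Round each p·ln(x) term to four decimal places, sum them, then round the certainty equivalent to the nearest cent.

$67,030.30

E[u] = 0.1·ln(169000) + 0.1·ln(120000) + 0.7·ln(72000) + 0.1·ln(9000) = 1.2038 + 1.1695 + 7.8291 + 0.9105 = 11.1129
CE = e^11.1129 ≈ 67030.30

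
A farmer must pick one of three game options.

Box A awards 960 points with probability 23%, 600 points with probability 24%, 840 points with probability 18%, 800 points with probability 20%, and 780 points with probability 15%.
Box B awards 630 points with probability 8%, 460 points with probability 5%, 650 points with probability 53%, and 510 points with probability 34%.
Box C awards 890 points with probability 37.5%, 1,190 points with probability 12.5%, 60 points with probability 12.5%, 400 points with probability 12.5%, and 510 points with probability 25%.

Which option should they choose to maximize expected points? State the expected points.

Box A (793 points)

Box A = 0.23 × 960 + 0.24 × 600 + 0.18 × 840 + 0.2 × 800 + 0.15 × 780 = 220.8 + 144 + 151.2 + 160 + 117 = 793
Box B = 0.08 × 630 + 0.05 × 460 + 0.53 × 650 + 0.34 × 510 = 50.4 + 23 + 344.5 + 173.4 = 591.3
Box C = 0.375 × 890 + 0.125 × 1190 + 0.125 × 60 + 0.125 × 400 + 0.25 × 510 = 333.75 + 148.75 + 7.5 + 50 + 127.5 = 667.5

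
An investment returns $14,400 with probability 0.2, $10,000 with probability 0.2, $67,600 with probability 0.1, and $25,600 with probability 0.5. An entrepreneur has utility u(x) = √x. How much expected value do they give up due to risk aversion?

$1,940

E[u] = 0.2·√14400 + 0.2·√10000 + 0.1·√67600 + 0.5·√25600 = 0.2·120 + 0.2·100 + 0.1·260 + 0.5·160 = 150
CE = (150)² = 22500
Risk premium = EV − CE = 24440 − 22500 = 1940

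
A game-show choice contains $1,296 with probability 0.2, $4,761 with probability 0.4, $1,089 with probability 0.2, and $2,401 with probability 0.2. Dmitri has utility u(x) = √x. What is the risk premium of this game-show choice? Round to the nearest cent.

E[u] = 0.2·√1296 + 0.4·√4761 + 0.2·√1089 + 0.2·√2401 = 0.2·36 + 0.4·69 + 0.2·33 + 0.2·49 = 51.2
CE = (51.2)² = 2621.44
Risk premium = EV − CE = 2861.6 − 2621.44 = 240.16

$240.16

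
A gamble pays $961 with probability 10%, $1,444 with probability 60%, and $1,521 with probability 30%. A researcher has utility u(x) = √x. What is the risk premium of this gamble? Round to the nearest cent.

E[u] = 0.1·√961 + 0.6·√1444 + 0.3·√1521 = 0.1·31 + 0.6·38 + 0.3·39 = 37.6
CE = (37.6)² = 1413.76
Risk premium = EV − CE = 1418.8 − 1413.76 = 5.04

$5.04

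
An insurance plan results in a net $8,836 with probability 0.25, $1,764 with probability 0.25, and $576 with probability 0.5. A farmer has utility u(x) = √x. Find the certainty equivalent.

$2,116

E[u] = 0.25·√8836 + 0.25·√1764 + 0.5·√576 = 0.25·94 + 0.25·42 + 0.5·24 = 46
CE = (46)² = 2116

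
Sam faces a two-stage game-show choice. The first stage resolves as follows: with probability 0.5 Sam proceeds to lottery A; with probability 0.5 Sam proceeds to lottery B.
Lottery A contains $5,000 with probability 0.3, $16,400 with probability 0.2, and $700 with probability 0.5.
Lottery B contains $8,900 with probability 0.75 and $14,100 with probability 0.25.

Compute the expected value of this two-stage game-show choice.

$7,665

EV(A) = 0.3 × 5000 + 0.2 × 16400 + 0.5 × 700 = 1500 + 3280 + 350 = 5130
EV(B) = 0.75 × 8900 + 0.25 × 14100 = 6675 + 3525 = 10200
Overall = 0.5 × 5130 + 0.5 × 10200 = 2565 + 5100 = 7665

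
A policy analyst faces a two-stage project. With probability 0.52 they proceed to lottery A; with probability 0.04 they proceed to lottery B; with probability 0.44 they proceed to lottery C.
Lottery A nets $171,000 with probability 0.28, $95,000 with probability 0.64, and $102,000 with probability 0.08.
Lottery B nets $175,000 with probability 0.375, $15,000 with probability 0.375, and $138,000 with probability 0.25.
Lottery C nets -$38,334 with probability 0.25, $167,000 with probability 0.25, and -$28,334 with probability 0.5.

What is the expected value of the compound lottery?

$72,906.58

EV(A) = 0.28 × 171000 + 0.64 × 95000 + 0.08 × 102000 = 47880 + 60800 + 8160 = 116840
EV(B) = 0.375 × 175000 + 0.375 × 15000 + 0.25 × 138000 = 65625 + 5625 + 34500 = 105750
EV(C) = 0.25 × (-38334) + 0.25 × 167000 + 0.5 × (-28334) = -9583.5 + 41750 − 14167 = 17999.5
Overall = 0.52 × 116840 + 0.04 × 105750 + 0.44 × 17999.5 = 60756.8 + 4230 + 7919.78 = 72906.58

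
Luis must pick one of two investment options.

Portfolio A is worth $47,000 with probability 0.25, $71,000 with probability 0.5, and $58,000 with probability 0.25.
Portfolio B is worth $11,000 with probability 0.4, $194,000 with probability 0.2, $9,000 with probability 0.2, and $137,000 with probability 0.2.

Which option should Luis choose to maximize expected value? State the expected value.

Portfolio A = 0.25 × 47000 + 0.5 × 71000 + 0.25 × 58000 = 11750 + 35500 + 14500 = 61750
Portfolio B = 0.4 × 11000 + 0.2 × 194000 + 0.2 × 9000 + 0.2 × 137000 = 4400 + 38800 + 1800 + 27400 = 72400

Portfolio B ($72,400)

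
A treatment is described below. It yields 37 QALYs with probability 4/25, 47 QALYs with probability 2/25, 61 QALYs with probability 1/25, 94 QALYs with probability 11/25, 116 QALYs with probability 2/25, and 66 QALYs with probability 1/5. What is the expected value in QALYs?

75.96 QALYs

EV = 4/25 × 37 + 2/25 × 47 + 1/25 × 61 + 11/25 × 94 + 2/25 × 116 + 1/5 × 66 = 5.92 + 3.76 + 2.44 + 41.36 + 9.28 + 13.2 = 75.96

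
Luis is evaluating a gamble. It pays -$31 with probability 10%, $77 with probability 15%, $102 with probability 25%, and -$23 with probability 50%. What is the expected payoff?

$22.45

EV = 0.1 × (-31) + 0.15 × 77 + 0.25 × 102 + 0.5 × (-23) = -3.1 + 11.55 + 25.5 − 11.5 = 22.45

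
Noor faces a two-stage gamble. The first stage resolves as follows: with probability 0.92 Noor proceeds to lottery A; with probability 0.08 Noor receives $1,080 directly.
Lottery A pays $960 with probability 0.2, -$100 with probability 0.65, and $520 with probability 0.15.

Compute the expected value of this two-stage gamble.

EV(A) = 0.2 × 960 + 0.65 × (-100) + 0.15 × 520 = 192 − 65 + 78 = 205
Branch B: 1080 (certain)
Overall = 0.92 × 205 + 0.08 × 1080 = 188.6 + 86.4 = 275

$275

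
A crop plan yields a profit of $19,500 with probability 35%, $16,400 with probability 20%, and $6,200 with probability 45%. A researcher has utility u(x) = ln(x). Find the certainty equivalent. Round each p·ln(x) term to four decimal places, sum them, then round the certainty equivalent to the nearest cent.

$11,247.49

E[u] = 0.35·ln(19500) + 0.2·ln(16400) + 0.45·ln(6200) = 3.4574 + 1.9410 + 3.9295 = 9.3279
CE = e^9.3279 ≈ 11247.49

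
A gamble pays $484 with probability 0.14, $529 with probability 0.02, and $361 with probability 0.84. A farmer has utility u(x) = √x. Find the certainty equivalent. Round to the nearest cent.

$380.25

E[u] = 0.14·√484 + 0.02·√529 + 0.84·√361 = 0.14·22 + 0.02·23 + 0.84·19 = 19.5
CE = (19.5)² = 380.25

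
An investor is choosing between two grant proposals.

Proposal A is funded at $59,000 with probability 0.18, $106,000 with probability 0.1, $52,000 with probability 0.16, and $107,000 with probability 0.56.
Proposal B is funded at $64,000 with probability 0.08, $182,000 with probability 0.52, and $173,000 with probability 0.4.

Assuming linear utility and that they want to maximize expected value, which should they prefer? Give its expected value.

Proposal B ($168,960)

Proposal A = 0.18 × 59000 + 0.1 × 106000 + 0.16 × 52000 + 0.56 × 107000 = 10620 + 10600 + 8320 + 59920 = 89460
Proposal B = 0.08 × 64000 + 0.52 × 182000 + 0.4 × 173000 = 5120 + 94640 + 69200 = 168960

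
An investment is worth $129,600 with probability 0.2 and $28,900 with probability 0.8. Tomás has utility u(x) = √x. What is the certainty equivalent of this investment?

E[u] = 0.2·√129600 + 0.8·√28900 = 0.2·360 + 0.8·170 = 208
CE = (208)² = 43264

$43,264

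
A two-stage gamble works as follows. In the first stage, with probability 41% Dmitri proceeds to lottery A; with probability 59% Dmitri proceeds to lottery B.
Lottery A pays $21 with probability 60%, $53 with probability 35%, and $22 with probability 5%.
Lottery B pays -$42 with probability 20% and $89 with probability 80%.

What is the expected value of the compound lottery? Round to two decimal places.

$50.27

EV(A) = 0.6 × 21 + 0.35 × 53 + 0.05 × 22 = 12.6 + 18.55 + 1.1 = 32.25
EV(B) = 0.2 × (-42) + 0.8 × 89 = -8.4 + 71.2 = 62.8
Overall = 0.41 × 32.25 + 0.59 × 62.8 = 13.2225 + 37.052 = 50.2745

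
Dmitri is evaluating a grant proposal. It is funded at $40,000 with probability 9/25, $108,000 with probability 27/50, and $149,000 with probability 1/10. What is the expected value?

EV = 9/25 × 40000 + 27/50 × 108000 + 1/10 × 149000 = 14400 + 58320 + 14900 = 87620

$87,620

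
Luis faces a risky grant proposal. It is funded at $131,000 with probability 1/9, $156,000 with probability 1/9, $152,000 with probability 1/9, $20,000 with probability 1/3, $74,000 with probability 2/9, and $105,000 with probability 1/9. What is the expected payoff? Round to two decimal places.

$83,555.56

EV = 1/9 × 131000 + 1/9 × 156000 + 1/9 × 152000 + 1/3 × 20000 + 2/9 × 74000 + 1/9 × 105000 = 14555.5556 + 17333.3333 + 16888.8889 + 6666.6667 + 16444.4444 + 11666.6667 = 83555.5556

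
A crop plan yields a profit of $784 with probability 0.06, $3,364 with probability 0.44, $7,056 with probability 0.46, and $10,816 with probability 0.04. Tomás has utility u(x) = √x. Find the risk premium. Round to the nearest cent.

E[u] = 0.06·√784 + 0.44·√3364 + 0.46·√7056 + 0.04·√10816 = 0.06·28 + 0.44·58 + 0.46·84 + 0.04·104 = 70
CE = (70)² = 4900
Risk premium = EV − CE = 5205.6 − 4900 = 305.6

$305.60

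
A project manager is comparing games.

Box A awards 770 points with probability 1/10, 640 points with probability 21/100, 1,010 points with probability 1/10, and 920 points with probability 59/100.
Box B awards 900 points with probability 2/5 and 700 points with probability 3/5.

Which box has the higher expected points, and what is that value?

Box A = 1/10 × 770 + 21/100 × 640 + 1/10 × 1010 + 59/100 × 920 = 77 + 134.4 + 101 + 542.8 = 855.2
Box B = 2/5 × 900 + 3/5 × 700 = 360 + 420 = 780

Box A (855.2 points)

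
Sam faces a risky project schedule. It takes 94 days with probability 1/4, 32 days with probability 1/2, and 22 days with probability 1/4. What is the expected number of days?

EV = 1/4 × 94 + 1/2 × 32 + 1/4 × 22 = 23.5 + 16 + 5.5 = 45

45 days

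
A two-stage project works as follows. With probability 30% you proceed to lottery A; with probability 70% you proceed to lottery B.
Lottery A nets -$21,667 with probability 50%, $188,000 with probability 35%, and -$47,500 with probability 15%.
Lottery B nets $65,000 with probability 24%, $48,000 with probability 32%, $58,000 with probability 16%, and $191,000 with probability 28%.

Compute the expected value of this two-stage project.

$79,956.45

EV(A) = 0.5 × (-21667) + 0.35 × 188000 + 0.15 × (-47500) = -10833.5 + 65800 − 7125 = 47841.5
EV(B) = 0.24 × 65000 + 0.32 × 48000 + 0.16 × 58000 + 0.28 × 191000 = 15600 + 15360 + 9280 + 53480 = 93720
Overall = 0.3 × 47841.5 + 0.7 × 93720 = 14352.45 + 65604 = 79956.45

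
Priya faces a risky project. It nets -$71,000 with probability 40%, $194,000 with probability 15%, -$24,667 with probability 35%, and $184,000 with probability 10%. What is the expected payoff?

$10,466.55

EV = 0.4 × (-71000) + 0.15 × 194000 + 0.35 × (-24667) + 0.1 × 184000 = -28400 + 29100 − 8633.45 + 18400 = 10466.55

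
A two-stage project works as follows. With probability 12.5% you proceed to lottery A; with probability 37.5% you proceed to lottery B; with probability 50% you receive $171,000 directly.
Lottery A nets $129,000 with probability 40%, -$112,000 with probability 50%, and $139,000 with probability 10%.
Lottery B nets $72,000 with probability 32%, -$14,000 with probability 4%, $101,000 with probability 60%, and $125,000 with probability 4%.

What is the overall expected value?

$119,717.50

EV(A) = 0.4 × 129000 + 0.5 × (-112000) + 0.1 × 139000 = 51600 − 56000 + 13900 = 9500
EV(B) = 0.32 × 72000 + 0.04 × (-14000) + 0.6 × 101000 + 0.04 × 125000 = 23040 − 560 + 60600 + 5000 = 88080
Branch C: 171000 (certain)
Overall = 0.125 × 9500 + 0.375 × 88080 + 0.5 × 171000 = 1187.5 + 33030 + 85500 = 119717.5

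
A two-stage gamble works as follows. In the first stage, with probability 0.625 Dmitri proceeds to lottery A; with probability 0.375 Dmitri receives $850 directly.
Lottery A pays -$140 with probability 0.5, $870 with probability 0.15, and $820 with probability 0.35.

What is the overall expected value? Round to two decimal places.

EV(A) = 0.5 × (-140) + 0.15 × 870 + 0.35 × 820 = -70 + 130.5 + 287 = 347.5
Branch B: 850 (certain)
Overall = 0.625 × 347.5 + 0.375 × 850 = 217.1875 + 318.75 = 535.9375

$535.94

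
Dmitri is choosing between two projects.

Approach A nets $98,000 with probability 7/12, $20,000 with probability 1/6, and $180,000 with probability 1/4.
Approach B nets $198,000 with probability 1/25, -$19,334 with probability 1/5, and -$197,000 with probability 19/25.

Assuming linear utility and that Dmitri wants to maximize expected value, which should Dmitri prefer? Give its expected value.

Approach A = 7/12 × 98000 + 1/6 × 20000 + 1/4 × 180000 = 57166.6667 + 3333.3333 + 45000 = 105500
Approach B = 1/25 × 198000 + 1/5 × (-19334) + 19/25 × (-197000) = 7920 − 3866.8 − 149720 = -145666.8

Approach A ($105,500)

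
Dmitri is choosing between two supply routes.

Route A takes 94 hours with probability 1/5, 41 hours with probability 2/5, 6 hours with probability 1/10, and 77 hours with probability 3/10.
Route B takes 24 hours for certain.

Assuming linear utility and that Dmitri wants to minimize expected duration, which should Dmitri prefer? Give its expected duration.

Route A = 1/5 × 94 + 2/5 × 41 + 1/10 × 6 + 3/10 × 77 = 18.8 + 16.4 + 0.6 + 23.1 = 58.9
Route B: 24 (certain)

Route B (24 hours)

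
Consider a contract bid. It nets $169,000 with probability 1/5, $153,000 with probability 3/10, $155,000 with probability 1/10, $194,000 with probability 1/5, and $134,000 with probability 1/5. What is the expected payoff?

EV = 1/5 × 169000 + 3/10 × 153000 + 1/10 × 155000 + 1/5 × 194000 + 1/5 × 134000 = 33800 + 45900 + 15500 + 38800 + 26800 = 160800

$160,800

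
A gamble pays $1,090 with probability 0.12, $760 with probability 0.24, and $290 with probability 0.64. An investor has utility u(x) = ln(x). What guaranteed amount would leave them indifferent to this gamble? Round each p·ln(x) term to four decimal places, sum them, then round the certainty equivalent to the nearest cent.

E[u] = 0.12·ln(1090) + 0.24·ln(760) + 0.64·ln(290) = 0.8393 + 1.5920 + 3.6287 = 6.0600
CE = e^6.0600 ≈ 428.38

$428.38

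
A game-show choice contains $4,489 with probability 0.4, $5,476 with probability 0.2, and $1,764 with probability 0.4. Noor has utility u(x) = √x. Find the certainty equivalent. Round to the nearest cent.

$3,410.56

E[u] = 0.4·√4489 + 0.2·√5476 + 0.4·√1764 = 0.4·67 + 0.2·74 + 0.4·42 = 58.4
CE = (58.4)² = 3410.56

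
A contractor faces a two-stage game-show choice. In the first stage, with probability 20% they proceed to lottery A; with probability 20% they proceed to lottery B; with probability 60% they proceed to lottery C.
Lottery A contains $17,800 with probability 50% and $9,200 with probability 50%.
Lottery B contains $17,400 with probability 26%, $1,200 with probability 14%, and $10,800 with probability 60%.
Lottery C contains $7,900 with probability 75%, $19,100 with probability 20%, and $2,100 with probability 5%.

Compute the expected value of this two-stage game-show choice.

EV(A) = 0.5 × 17800 + 0.5 × 9200 = 8900 + 4600 = 13500
EV(B) = 0.26 × 17400 + 0.14 × 1200 + 0.6 × 10800 = 4524 + 168 + 6480 = 11172
EV(C) = 0.75 × 7900 + 0.2 × 19100 + 0.05 × 2100 = 5925 + 3820 + 105 = 9850
Overall = 0.2 × 13500 + 0.2 × 11172 + 0.6 × 9850 = 2700 + 2234.4 + 5910 = 10844.4

$10,844.40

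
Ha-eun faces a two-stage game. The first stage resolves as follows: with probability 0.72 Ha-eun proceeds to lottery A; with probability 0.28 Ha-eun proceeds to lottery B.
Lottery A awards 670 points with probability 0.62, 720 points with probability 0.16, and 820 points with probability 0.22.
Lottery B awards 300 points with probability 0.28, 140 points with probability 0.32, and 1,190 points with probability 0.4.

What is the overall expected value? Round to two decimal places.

681.26 points

EV(A) = 0.62 × 670 + 0.16 × 720 + 0.22 × 820 = 415.4 + 115.2 + 180.4 = 711
EV(B) = 0.28 × 300 + 0.32 × 140 + 0.4 × 1190 = 84 + 44.8 + 476 = 604.8
Overall = 0.72 × 711 + 0.28 × 604.8 = 511.92 + 169.344 = 681.264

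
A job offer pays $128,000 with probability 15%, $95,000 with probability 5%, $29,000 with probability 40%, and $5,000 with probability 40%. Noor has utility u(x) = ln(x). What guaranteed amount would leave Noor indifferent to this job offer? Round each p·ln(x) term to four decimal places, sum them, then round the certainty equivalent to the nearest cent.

E[u] = 0.15·ln(128000) + 0.05·ln(95000) + 0.4·ln(29000) + 0.4·ln(5000) = 1.7640 + 0.5731 + 4.1100 + 3.4069 = 9.8540
CE = e^9.8540 ≈ 19034.34

$19,034.34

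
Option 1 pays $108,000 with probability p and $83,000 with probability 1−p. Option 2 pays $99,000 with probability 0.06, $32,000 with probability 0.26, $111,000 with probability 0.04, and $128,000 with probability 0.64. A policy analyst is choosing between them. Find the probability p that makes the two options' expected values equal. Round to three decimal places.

p = 0.705

EV(Option 2) = 0.06 × 99000 + 0.26 × 32000 + 0.04 × 111000 + 0.64 × 128000 = 5940 + 8320 + 4440 + 81920 = 100620
p·108000 + (1−p)·83000 = 100620
25000p + 83000 = 100620
p = (100620 − 83000) / 25000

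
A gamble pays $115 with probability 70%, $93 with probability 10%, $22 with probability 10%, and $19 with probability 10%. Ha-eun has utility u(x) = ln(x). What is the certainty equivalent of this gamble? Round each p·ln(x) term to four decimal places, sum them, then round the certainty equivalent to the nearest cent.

E[u] = 0.7·ln(115) + 0.1·ln(93) + 0.1·ln(22) + 0.1·ln(19) = 3.3215 + 0.4533 + 0.3091 + 0.2944 = 4.3783
CE = e^4.3783 ≈ 79.70

$79.70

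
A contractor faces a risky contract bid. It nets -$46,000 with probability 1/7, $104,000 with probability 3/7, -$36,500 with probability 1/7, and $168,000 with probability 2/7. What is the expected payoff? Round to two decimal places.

EV = 1/7 × (-46000) + 3/7 × 104000 + 1/7 × (-36500) + 2/7 × 168000 = -6571.4286 + 44571.4286 − 5214.2857 + 48000 = 80785.7143

$80,785.71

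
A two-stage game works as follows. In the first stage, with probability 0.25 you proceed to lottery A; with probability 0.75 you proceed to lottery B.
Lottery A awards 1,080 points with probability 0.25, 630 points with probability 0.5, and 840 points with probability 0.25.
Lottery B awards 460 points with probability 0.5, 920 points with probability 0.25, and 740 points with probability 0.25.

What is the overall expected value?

EV(A) = 0.25 × 1080 + 0.5 × 630 + 0.25 × 840 = 270 + 315 + 210 = 795
EV(B) = 0.5 × 460 + 0.25 × 920 + 0.25 × 740 = 230 + 230 + 185 = 645
Overall = 0.25 × 795 + 0.75 × 645 = 198.75 + 483.75 = 682.5

682.5 points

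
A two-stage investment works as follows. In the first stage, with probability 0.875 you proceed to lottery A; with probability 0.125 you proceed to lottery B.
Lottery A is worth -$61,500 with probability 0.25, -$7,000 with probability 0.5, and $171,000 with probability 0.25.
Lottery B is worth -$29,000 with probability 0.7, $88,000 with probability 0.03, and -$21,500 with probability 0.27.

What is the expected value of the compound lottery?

$17,957.50

EV(A) = 0.25 × (-61500) + 0.5 × (-7000) + 0.25 × 171000 = -15375 − 3500 + 42750 = 23875
EV(B) = 0.7 × (-29000) + 0.03 × 88000 + 0.27 × (-21500) = -20300 + 2640 − 5805 = -23465
Overall = 0.875 × 23875 + 0.125 × (-23465) = 20890.625 − 2933.125 = 17957.5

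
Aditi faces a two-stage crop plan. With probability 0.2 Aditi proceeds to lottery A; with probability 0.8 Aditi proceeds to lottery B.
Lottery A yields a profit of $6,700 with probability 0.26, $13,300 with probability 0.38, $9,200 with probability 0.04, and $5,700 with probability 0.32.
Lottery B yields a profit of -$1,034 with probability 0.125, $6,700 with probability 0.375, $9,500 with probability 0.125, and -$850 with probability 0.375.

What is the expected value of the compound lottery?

EV(A) = 0.26 × 6700 + 0.38 × 13300 + 0.04 × 9200 + 0.32 × 5700 = 1742 + 5054 + 368 + 1824 = 8988
EV(B) = 0.125 × (-1034) + 0.375 × 6700 + 0.125 × 9500 + 0.375 × (-850) = -129.25 + 2512.5 + 1187.5 − 318.75 = 3252
Overall = 0.2 × 8988 + 0.8 × 3252 = 1797.6 + 2601.6 = 4399.2

$4,399.20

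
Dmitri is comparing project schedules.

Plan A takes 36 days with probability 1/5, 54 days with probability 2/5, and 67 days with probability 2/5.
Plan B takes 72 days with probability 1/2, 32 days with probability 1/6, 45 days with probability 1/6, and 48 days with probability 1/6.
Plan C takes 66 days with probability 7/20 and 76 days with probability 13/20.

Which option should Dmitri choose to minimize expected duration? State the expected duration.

Plan A (55.6 days)

Plan A = 1/5 × 36 + 2/5 × 54 + 2/5 × 67 = 7.2 + 21.6 + 26.8 = 55.6
Plan B = 1/2 × 72 + 1/6 × 32 + 1/6 × 45 + 1/6 × 48 = 36 + 5.3333 + 7.5 + 8 = 56.8333
Plan C = 7/20 × 66 + 13/20 × 76 = 23.1 + 49.4 = 72.5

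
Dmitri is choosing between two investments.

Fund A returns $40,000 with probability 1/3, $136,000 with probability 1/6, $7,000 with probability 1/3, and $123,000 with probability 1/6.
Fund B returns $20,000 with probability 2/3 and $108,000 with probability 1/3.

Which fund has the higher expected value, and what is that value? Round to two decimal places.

Fund A ($58,833.33)

Fund A = 1/3 × 40000 + 1/6 × 136000 + 1/3 × 7000 + 1/6 × 123000 = 13333.3333 + 22666.6667 + 2333.3333 + 20500 = 58833.3333
Fund B = 2/3 × 20000 + 1/3 × 108000 = 13333.3333 + 36000 = 49333.3333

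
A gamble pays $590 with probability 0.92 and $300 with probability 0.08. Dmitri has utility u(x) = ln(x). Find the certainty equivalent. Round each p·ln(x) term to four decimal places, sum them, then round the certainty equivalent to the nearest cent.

$558.92

E[u] = 0.92·ln(590) + 0.08·ln(300) = 5.8697 + 0.4563 = 6.3260
CE = e^6.3260 ≈ 558.92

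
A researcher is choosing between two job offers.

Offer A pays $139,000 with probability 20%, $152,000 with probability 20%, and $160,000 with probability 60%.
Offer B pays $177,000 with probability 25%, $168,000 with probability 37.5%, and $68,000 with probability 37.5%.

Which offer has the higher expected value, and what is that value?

Offer A ($154,200)

Offer A = 0.2 × 139000 + 0.2 × 152000 + 0.6 × 160000 = 27800 + 30400 + 96000 = 154200
Offer B = 0.25 × 177000 + 0.375 × 168000 + 0.375 × 68000 = 44250 + 63000 + 25500 = 132750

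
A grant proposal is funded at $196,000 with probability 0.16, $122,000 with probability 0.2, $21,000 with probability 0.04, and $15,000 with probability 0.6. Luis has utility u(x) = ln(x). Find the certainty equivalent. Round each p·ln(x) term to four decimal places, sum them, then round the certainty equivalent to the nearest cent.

$34,881.09

E[u] = 0.16·ln(196000) + 0.2·ln(122000) + 0.04·ln(21000) + 0.6·ln(15000) = 1.9497 + 2.3424 + 0.3981 + 5.7695 = 10.4597
CE = e^10.4597 ≈ 34881.09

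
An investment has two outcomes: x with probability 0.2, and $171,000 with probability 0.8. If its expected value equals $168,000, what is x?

0.2·x + 0.8·171000 = 168000
0.2·x = 168000 − 136800 = 31200
x = 31200 / 0.2 = 156000

x = $156,000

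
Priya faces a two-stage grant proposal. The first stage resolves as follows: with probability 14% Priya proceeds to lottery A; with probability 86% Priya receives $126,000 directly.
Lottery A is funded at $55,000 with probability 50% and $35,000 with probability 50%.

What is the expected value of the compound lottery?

$114,660

EV(A) = 0.5 × 55000 + 0.5 × 35000 = 27500 + 17500 = 45000
Branch B: 126000 (certain)
Overall = 0.14 × 45000 + 0.86 × 126000 = 6300 + 108360 = 114660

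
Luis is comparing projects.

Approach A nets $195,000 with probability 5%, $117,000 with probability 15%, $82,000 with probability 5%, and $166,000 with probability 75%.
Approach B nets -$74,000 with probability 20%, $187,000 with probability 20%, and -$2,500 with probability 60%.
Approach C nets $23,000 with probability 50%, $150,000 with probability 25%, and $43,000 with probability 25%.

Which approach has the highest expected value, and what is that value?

Approach A ($155,900)

Approach A = 0.05 × 195000 + 0.15 × 117000 + 0.05 × 82000 + 0.75 × 166000 = 9750 + 17550 + 4100 + 124500 = 155900
Approach B = 0.2 × (-74000) + 0.2 × 187000 + 0.6 × (-2500) = -14800 + 37400 − 1500 = 21100
Approach C = 0.5 × 23000 + 0.25 × 150000 + 0.25 × 43000 = 11500 + 37500 + 10750 = 59750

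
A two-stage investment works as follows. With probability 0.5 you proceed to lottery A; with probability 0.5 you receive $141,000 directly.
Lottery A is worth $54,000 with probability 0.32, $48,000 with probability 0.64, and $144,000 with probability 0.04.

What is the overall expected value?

$97,380

EV(A) = 0.32 × 54000 + 0.64 × 48000 + 0.04 × 144000 = 17280 + 30720 + 5760 = 53760
Branch B: 141000 (certain)
Overall = 0.5 × 53760 + 0.5 × 141000 = 26880 + 70500 = 97380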